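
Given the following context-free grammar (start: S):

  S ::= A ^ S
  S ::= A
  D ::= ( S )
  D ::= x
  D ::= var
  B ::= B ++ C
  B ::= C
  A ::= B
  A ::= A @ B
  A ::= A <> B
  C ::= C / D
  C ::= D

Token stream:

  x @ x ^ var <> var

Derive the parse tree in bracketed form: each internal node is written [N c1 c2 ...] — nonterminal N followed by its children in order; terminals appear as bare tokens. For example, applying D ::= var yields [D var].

[S [A [A [B [C [D x]]]] @ [B [C [D x]]]] ^ [S [A [A [B [C [D var]]]] <> [B [C [D var]]]]]]

S
A ^ S
A @ B ^ S
B @ B ^ S
C @ B ^ S
D @ B ^ S
x @ B ^ S
x @ C ^ S
x @ D ^ S
x @ x ^ S
x @ x ^ A
x @ x ^ A <> B
x @ x ^ B <> B
x @ x ^ C <> B
x @ x ^ D <> B
x @ x ^ var <> B
x @ x ^ var <> C
x @ x ^ var <> D
x @ x ^ var <> var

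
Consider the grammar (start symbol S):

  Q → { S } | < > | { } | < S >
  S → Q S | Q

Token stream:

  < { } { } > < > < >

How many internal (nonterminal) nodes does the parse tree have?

10

[S [Q < [S [Q { }] [S [Q { }]]] >] [S [Q < >] [S [Q < >]]]]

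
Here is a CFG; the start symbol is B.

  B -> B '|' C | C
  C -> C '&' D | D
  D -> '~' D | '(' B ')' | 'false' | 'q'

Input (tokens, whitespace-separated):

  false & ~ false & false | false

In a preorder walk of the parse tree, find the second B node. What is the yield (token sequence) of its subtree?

false & ~ false & false

[B [B [C [C [C [D false]] & [D ~ [D false]]] & [D false]]] | [C [D false]]]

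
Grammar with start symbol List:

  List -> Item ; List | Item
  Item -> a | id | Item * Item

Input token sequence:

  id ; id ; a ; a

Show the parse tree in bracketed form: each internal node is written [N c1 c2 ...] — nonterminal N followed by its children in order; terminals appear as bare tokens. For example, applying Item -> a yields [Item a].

[List [Item id] ; [List [Item id] ; [List [Item a] ; [List [Item a]]]]]

List
Item ; List
id ; List
id ; Item ; List
id ; id ; List
id ; id ; Item ; List
id ; id ; a ; List
id ; id ; a ; Item
id ; id ; a ; a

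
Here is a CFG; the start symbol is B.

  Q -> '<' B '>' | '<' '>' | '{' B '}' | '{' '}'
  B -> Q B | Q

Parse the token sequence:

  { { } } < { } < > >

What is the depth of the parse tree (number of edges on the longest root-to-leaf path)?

6

[B [Q { [B [Q { }]] }] [B [Q < [B [Q { }] [B [Q < >]]] >]]]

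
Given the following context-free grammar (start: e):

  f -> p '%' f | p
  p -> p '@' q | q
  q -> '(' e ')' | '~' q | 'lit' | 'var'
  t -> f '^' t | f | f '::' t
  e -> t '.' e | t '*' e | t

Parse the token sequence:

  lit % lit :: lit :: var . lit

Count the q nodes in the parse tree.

5

[e [t [f [p [q lit]] % [f [p [q lit]]]] :: [t [f [p [q lit]]] :: [t [f [p [q var]]]]]] . [e [t [f [p [q lit]]]]]]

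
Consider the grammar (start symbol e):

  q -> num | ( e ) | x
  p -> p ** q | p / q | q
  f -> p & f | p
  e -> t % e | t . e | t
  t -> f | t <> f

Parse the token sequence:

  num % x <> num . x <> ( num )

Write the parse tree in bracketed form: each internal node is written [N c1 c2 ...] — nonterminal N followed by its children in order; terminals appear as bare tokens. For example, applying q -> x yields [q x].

[e [t [f [p [q num]]]] % [e [t [t [f [p [q x]]]] <> [f [p [q num]]]] . [e [t [t [f [p [q x]]]] <> [f [p [q ( [e [t [f [p [q num]]]]] )]]]]]]]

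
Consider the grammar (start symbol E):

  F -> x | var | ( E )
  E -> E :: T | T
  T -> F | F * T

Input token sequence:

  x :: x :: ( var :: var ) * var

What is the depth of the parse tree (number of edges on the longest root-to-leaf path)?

7

[E [E [E [T [F x]]] :: [T [F x]]] :: [T [F ( [E [E [T [F var]]] :: [T [F var]]] )] * [T [F var]]]]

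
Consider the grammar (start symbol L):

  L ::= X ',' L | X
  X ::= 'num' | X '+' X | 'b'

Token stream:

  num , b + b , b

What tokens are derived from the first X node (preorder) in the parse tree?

[L [X num] , [L [X [X b] + [X b]] , [L [X b]]]]

num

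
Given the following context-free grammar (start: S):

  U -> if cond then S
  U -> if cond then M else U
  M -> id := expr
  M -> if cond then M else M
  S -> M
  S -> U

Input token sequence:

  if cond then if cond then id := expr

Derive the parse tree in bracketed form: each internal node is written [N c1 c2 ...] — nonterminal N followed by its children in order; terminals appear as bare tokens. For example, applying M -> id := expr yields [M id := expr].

[S [U if cond then [S [U if cond then [S [M id := expr]]]]]]

S
U
if cond then S
if cond then U
if cond then if cond then S
if cond then if cond then M
if cond then if cond then id := expr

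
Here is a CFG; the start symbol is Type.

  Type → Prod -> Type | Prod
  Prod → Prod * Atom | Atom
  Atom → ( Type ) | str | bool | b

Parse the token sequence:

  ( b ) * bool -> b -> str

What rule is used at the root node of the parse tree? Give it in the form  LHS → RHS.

Type → Prod -> Type

[Type [Prod [Prod [Atom ( [Type [Prod [Atom b]]] )]] * [Atom bool]] -> [Type [Prod [Atom b]] -> [Type [Prod [Atom str]]]]]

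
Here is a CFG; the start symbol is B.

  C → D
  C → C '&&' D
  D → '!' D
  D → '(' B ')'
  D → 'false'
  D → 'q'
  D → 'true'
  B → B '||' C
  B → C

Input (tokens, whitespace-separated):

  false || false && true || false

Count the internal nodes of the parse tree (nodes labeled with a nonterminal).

11

[B [B [B [C [D false]]] || [C [C [D false]] && [D true]]] || [C [D false]]]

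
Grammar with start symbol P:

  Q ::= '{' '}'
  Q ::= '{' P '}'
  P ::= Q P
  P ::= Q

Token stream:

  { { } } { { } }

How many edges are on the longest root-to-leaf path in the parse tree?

5

[P [Q { [P [Q { }]] }] [P [Q { [P [Q { }]] }]]]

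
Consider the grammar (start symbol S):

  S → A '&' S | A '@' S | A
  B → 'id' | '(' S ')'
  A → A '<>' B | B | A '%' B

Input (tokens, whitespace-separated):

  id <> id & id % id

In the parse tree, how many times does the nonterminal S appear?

2

[S [A [A [B id]] <> [B id]] & [S [A [A [B id]] % [B id]]]]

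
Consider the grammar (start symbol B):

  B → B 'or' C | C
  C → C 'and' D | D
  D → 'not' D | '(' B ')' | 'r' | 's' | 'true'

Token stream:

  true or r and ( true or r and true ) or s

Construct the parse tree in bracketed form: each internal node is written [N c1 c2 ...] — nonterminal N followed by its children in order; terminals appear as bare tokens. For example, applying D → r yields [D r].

[B [B [B [C [D true]]] or [C [C [D r]] and [D ( [B [B [C [D true]]] or [C [C [D r]] and [D true]]] )]]] or [C [D s]]]

B
B or C
B or C or C
C or C or C
D or C or C
true or C or C
true or C and D or C
true or D and D or C
true or r and D or C
true or r and ( B ) or C
true or r and ( B or C ) or C
true or r and ( C or C ) or C
true or r and ( D or C ) or C
true or r and ( true or C ) or C
true or r and ( true or C and D ) or C
true or r and ( true or D and D ) or C
true or r and ( true or r and D ) or C
true or r and ( true or r and true ) or C
true or r and ( true or r and true ) or D
true or r and ( true or r and true ) or s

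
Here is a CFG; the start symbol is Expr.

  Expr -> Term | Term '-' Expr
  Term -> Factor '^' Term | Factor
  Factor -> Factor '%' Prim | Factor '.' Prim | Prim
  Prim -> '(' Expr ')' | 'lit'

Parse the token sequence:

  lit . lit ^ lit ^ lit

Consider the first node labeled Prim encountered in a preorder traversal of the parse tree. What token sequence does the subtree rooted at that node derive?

lit

[Expr [Term [Factor [Factor [Prim lit]] . [Prim lit]] ^ [Term [Factor [Prim lit]] ^ [Term [Factor [Prim lit]]]]]]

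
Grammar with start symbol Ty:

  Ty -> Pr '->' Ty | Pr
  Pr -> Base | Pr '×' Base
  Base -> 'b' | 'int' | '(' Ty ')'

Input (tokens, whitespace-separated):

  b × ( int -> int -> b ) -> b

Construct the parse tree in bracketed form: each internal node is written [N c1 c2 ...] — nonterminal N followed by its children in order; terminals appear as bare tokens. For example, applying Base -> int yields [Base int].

[Ty [Pr [Pr [Base b]] × [Base ( [Ty [Pr [Base int]] -> [Ty [Pr [Base int]] -> [Ty [Pr [Base b]]]]] )]] -> [Ty [Pr [Base b]]]]

Ty
Pr -> Ty
Pr × Base -> Ty
Base × Base -> Ty
b × Base -> Ty
b × ( Ty ) -> Ty
b × ( Pr -> Ty ) -> Ty
b × ( Base -> Ty ) -> Ty
b × ( int -> Ty ) -> Ty
b × ( int -> Pr -> Ty ) -> Ty
b × ( int -> Base -> Ty ) -> Ty
b × ( int -> int -> Ty ) -> Ty
b × ( int -> int -> Pr ) -> Ty
b × ( int -> int -> Base ) -> Ty
b × ( int -> int -> b ) -> Ty
b × ( int -> int -> b ) -> Pr
b × ( int -> int -> b ) -> Base
b × ( int -> int -> b ) -> b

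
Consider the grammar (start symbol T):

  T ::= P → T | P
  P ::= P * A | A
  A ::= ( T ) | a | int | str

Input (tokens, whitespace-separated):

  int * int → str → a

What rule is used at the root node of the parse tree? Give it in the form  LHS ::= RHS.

T ::= P → T

[T [P [P [A int]] * [A int]] → [T [P [A str]] → [T [P [A a]]]]]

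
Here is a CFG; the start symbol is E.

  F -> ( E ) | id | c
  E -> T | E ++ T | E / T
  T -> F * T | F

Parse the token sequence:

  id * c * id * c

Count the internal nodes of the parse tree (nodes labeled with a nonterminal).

[E [T [F id] * [T [F c] * [T [F id] * [T [F c]]]]]]

9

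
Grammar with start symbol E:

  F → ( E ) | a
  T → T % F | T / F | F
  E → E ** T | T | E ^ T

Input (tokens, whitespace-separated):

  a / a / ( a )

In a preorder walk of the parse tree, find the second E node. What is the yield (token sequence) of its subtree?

a

[E [T [T [T [F a]] / [F a]] / [F ( [E [T [F a]]] )]]]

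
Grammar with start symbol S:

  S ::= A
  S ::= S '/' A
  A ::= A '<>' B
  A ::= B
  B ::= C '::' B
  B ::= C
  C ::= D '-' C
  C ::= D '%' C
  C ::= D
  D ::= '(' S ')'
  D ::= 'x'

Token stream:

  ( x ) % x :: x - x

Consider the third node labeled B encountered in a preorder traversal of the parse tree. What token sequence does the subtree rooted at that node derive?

x - x

[S [A [B [C [D ( [S [A [B [C [D x]]]]] )] % [C [D x]]] :: [B [C [D x] - [C [D x]]]]]]]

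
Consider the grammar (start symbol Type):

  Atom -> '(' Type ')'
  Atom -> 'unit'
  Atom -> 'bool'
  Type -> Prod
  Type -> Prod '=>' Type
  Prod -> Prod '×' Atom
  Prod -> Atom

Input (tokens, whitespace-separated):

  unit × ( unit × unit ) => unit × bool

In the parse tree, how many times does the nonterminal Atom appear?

[Type [Prod [Prod [Atom unit]] × [Atom ( [Type [Prod [Prod [Atom unit]] × [Atom unit]]] )]] => [Type [Prod [Prod [Atom unit]] × [Atom bool]]]]

6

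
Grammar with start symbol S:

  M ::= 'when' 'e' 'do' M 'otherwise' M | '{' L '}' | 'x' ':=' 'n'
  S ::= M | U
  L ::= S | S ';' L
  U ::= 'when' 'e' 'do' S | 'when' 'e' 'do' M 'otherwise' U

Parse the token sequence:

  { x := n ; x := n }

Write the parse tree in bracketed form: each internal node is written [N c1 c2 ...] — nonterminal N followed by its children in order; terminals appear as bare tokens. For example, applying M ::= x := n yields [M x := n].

[S [M { [L [S [M x := n]] ; [L [S [M x := n]]]] }]]

S
M
{ L }
{ S ; L }
{ M ; L }
{ x := n ; L }
{ x := n ; S }
{ x := n ; M }
{ x := n ; x := n }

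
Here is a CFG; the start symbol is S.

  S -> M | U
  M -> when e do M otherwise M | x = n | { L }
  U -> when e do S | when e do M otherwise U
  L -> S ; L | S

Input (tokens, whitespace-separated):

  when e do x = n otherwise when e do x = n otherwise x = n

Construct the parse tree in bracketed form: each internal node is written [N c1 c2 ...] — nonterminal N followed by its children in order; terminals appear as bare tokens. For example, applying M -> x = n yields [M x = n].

[S [M when e do [M x = n] otherwise [M when e do [M x = n] otherwise [M x = n]]]]

S
M
when e do M otherwise M
when e do x = n otherwise M
when e do x = n otherwise when e do M otherwise M
when e do x = n otherwise when e do x = n otherwise M
when e do x = n otherwise when e do x = n otherwise x = n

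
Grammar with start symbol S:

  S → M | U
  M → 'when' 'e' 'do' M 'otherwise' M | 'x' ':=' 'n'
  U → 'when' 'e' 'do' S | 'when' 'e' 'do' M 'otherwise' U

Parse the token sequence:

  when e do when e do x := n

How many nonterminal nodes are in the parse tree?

6

[S [U when e do [S [U when e do [S [M x := n]]]]]]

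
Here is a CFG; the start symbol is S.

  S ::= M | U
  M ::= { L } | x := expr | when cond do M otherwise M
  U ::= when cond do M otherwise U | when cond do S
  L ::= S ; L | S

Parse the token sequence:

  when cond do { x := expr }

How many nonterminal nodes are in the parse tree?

7

[S [U when cond do [S [M { [L [S [M x := expr]]] }]]]]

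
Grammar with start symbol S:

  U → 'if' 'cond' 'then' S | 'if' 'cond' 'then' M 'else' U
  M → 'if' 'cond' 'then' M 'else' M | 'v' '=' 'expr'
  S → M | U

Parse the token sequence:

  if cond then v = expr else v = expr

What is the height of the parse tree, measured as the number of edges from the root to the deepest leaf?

3

[S [M if cond then [M v = expr] else [M v = expr]]]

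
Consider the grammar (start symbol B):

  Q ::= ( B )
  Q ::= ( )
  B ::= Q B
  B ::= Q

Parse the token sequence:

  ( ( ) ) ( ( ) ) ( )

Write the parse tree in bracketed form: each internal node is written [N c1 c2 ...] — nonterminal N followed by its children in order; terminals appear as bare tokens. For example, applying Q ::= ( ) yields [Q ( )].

[B [Q ( [B [Q ( )]] )] [B [Q ( [B [Q ( )]] )] [B [Q ( )]]]]

B
Q B
( B ) B
( Q ) B
( ( ) ) B
( ( ) ) Q B
( ( ) ) ( B ) B
( ( ) ) ( Q ) B
( ( ) ) ( ( ) ) B
( ( ) ) ( ( ) ) Q
( ( ) ) ( ( ) ) ( )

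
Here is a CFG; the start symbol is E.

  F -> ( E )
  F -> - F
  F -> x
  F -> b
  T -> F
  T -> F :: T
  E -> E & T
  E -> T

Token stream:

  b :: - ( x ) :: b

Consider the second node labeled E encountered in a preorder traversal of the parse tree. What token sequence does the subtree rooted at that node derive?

[E [T [F b] :: [T [F - [F ( [E [T [F x]]] )]] :: [T [F b]]]]]

x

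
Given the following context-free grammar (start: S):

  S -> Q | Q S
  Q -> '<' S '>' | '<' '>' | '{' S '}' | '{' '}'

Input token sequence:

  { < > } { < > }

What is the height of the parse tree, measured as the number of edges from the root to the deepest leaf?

[S [Q { [S [Q < >]] }] [S [Q { [S [Q < >]] }]]]

5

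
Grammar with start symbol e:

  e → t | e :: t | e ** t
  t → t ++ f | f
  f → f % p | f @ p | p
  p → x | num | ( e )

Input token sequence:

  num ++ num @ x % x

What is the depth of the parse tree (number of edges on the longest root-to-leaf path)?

[e [t [t [f [p num]]] ++ [f [f [f [p num]] @ [p x]] % [p x]]]]

6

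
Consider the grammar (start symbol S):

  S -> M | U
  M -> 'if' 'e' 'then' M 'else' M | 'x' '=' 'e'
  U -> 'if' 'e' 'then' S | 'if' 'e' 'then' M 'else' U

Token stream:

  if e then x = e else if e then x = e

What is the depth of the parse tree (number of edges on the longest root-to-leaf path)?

5

[S [U if e then [M x = e] else [U if e then [S [M x = e]]]]]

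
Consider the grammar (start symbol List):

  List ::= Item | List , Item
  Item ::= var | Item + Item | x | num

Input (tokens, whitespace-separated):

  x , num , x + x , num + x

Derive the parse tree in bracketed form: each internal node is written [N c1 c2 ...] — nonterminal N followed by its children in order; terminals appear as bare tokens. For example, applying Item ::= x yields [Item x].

List
List , Item
List , Item , Item
List , Item , Item , Item
Item , Item , Item , Item
x , Item , Item , Item
x , num , Item , Item
x , num , Item + Item , Item
x , num , x + Item , Item
x , num , x + x , Item
x , num , x + x , Item + Item
x , num , x + x , num + Item
x , num , x + x , num + x

[List [List [List [List [Item x]] , [Item num]] , [Item [Item x] + [Item x]]] , [Item [Item num] + [Item x]]]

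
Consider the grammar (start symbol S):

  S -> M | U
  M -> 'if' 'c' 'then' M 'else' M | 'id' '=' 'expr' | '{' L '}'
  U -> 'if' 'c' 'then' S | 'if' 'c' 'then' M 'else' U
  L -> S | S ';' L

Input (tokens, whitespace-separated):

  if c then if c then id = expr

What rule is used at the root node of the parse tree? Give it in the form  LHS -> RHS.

S -> U

[S [U if c then [S [U if c then [S [M id = expr]]]]]]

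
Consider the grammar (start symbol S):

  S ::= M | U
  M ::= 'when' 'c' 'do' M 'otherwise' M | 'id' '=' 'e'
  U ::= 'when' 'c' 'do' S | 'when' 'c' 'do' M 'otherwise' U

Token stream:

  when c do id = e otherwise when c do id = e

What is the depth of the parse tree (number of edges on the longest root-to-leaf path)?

5

[S [U when c do [M id = e] otherwise [U when c do [S [M id = e]]]]]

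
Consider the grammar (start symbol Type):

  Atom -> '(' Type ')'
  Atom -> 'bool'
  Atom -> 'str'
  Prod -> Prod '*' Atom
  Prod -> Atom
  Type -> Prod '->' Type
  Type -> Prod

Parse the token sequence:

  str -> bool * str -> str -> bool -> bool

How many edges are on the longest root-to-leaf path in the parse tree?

[Type [Prod [Atom str]] -> [Type [Prod [Prod [Atom bool]] * [Atom str]] -> [Type [Prod [Atom str]] -> [Type [Prod [Atom bool]] -> [Type [Prod [Atom bool]]]]]]]

7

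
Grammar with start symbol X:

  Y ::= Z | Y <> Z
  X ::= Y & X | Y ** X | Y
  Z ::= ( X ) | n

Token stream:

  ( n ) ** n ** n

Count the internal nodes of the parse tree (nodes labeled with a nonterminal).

12

[X [Y [Z ( [X [Y [Z n]]] )]] ** [X [Y [Z n]] ** [X [Y [Z n]]]]]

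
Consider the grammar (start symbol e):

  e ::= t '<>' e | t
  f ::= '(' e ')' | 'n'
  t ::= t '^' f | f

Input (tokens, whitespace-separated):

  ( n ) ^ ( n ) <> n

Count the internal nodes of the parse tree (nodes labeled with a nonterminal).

14

[e [t [t [f ( [e [t [f n]]] )]] ^ [f ( [e [t [f n]]] )]] <> [e [t [f n]]]]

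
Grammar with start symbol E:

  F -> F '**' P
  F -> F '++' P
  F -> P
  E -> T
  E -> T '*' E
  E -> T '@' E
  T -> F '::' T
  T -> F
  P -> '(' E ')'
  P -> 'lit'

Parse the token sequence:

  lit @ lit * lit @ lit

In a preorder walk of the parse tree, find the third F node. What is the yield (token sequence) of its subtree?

[E [T [F [P lit]]] @ [E [T [F [P lit]]] * [E [T [F [P lit]]] @ [E [T [F [P lit]]]]]]]

lit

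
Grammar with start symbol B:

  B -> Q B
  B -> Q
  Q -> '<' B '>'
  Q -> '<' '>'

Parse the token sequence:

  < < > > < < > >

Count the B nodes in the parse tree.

4

[B [Q < [B [Q < >]] >] [B [Q < [B [Q < >]] >]]]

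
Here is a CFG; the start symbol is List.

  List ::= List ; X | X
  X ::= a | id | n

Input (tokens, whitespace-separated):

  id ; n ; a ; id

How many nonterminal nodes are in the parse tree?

8

[List [List [List [List [X id]] ; [X n]] ; [X a]] ; [X id]]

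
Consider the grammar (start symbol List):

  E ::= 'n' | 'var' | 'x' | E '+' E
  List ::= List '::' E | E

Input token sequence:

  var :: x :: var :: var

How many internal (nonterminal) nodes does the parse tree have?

8

[List [List [List [List [E var]] :: [E x]] :: [E var]] :: [E var]]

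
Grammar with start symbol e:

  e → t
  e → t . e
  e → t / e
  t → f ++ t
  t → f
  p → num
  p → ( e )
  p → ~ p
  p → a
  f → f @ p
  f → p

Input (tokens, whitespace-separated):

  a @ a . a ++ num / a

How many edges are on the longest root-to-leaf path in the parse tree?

6

[e [t [f [f [p a]] @ [p a]]] . [e [t [f [p a]] ++ [t [f [p num]]]] / [e [t [f [p a]]]]]]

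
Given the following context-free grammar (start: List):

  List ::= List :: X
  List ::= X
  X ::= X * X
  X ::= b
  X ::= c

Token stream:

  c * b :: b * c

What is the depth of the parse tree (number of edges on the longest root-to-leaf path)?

[List [List [X [X c] * [X b]]] :: [X [X b] * [X c]]]

4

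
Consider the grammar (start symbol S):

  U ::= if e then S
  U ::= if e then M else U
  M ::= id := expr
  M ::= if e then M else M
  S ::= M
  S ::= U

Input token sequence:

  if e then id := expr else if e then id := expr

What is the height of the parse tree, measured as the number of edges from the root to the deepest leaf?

5

[S [U if e then [M id := expr] else [U if e then [S [M id := expr]]]]]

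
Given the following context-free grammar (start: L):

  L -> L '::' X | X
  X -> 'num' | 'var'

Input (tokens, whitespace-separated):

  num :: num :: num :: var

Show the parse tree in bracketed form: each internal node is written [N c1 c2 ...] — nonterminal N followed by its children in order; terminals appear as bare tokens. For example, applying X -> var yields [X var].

[L [L [L [L [X num]] :: [X num]] :: [X num]] :: [X var]]

L
L :: X
L :: X :: X
L :: X :: X :: X
X :: X :: X :: X
num :: X :: X :: X
num :: num :: X :: X
num :: num :: num :: X
num :: num :: num :: var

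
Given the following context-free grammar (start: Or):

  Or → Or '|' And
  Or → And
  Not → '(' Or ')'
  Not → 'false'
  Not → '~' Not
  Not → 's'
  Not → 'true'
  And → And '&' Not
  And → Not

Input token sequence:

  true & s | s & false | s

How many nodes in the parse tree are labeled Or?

[Or [Or [Or [And [And [Not true]] & [Not s]]] | [And [And [Not s]] & [Not false]]] | [And [Not s]]]

3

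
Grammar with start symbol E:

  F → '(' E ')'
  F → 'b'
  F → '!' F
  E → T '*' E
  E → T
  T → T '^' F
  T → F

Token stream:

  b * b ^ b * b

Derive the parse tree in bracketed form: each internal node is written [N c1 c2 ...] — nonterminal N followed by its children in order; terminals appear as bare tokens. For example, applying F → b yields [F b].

E
T * E
F * E
b * E
b * T * E
b * T ^ F * E
b * F ^ F * E
b * b ^ F * E
b * b ^ b * E
b * b ^ b * T
b * b ^ b * F
b * b ^ b * b

[E [T [F b]] * [E [T [T [F b]] ^ [F b]] * [E [T [F b]]]]]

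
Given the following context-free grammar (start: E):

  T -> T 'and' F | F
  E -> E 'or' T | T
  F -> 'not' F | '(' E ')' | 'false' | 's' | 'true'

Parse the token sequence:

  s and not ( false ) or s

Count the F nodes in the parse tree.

5

[E [E [T [T [F s]] and [F not [F ( [E [T [F false]]] )]]]] or [T [F s]]]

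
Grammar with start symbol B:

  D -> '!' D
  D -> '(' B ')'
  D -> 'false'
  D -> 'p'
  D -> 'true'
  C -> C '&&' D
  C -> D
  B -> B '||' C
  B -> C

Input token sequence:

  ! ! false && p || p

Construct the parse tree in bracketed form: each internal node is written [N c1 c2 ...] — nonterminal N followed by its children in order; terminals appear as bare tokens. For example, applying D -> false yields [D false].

B
B || C
C || C
C && D || C
D && D || C
! D && D || C
! ! D && D || C
! ! false && D || C
! ! false && p || C
! ! false && p || D
! ! false && p || p

[B [B [C [C [D ! [D ! [D false]]]] && [D p]]] || [C [D p]]]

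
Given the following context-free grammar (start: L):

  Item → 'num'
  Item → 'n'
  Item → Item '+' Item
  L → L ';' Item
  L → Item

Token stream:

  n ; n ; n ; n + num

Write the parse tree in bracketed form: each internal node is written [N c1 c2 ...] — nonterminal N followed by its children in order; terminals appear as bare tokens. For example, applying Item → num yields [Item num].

L
L ; Item
L ; Item ; Item
L ; Item ; Item ; Item
Item ; Item ; Item ; Item
n ; Item ; Item ; Item
n ; n ; Item ; Item
n ; n ; n ; Item
n ; n ; n ; Item + Item
n ; n ; n ; n + Item
n ; n ; n ; n + num

[L [L [L [L [Item n]] ; [Item n]] ; [Item n]] ; [Item [Item n] + [Item num]]]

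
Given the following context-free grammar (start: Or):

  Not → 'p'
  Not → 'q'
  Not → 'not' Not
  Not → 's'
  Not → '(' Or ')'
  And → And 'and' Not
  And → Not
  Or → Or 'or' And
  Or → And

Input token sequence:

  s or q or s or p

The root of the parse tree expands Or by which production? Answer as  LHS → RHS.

Or → Or 'or' And

[Or [Or [Or [Or [And [Not s]]] or [And [Not q]]] or [And [Not s]]] or [And [Not p]]]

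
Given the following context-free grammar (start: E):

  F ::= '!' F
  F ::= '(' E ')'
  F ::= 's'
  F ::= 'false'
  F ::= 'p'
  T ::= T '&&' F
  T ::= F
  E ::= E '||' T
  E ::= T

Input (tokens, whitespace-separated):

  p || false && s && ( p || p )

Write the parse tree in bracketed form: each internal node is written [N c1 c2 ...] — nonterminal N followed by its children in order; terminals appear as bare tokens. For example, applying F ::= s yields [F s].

[E [E [T [F p]]] || [T [T [T [F false]] && [F s]] && [F ( [E [E [T [F p]]] || [T [F p]]] )]]]

E
E || T
T || T
F || T
p || T
p || T && F
p || T && F && F
p || F && F && F
p || false && F && F
p || false && s && F
p || false && s && ( E )
p || false && s && ( E || T )
p || false && s && ( T || T )
p || false && s && ( F || T )
p || false && s && ( p || T )
p || false && s && ( p || F )
p || false && s && ( p || p )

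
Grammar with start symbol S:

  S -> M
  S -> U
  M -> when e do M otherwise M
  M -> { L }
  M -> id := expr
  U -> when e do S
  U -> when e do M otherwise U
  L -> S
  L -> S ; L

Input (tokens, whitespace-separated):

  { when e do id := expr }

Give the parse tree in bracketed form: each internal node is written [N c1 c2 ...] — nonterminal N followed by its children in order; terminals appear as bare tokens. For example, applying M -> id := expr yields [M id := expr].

[S [M { [L [S [U when e do [S [M id := expr]]]]] }]]

S
M
{ L }
{ S }
{ U }
{ when e do S }
{ when e do M }
{ when e do id := expr }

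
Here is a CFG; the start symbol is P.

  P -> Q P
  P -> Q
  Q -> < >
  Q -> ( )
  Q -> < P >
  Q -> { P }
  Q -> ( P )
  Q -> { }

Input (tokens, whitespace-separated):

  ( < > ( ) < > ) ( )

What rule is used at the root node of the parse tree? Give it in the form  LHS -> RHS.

P -> Q P

[P [Q ( [P [Q < >] [P [Q ( )] [P [Q < >]]]] )] [P [Q ( )]]]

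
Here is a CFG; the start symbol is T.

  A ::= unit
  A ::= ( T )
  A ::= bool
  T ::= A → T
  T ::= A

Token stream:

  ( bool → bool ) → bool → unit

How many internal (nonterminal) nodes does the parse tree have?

10

[T [A ( [T [A bool] → [T [A bool]]] )] → [T [A bool] → [T [A unit]]]]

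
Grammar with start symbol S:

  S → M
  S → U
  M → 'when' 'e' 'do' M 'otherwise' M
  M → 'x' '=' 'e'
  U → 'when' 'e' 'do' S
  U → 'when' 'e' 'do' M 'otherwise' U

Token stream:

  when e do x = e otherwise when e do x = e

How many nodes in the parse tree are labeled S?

[S [U when e do [M x = e] otherwise [U when e do [S [M x = e]]]]]

2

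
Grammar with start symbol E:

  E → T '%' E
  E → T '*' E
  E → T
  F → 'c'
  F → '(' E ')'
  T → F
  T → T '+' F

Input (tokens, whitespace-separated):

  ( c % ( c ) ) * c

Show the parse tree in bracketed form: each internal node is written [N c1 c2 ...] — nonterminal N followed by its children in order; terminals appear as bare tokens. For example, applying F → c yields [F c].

[E [T [F ( [E [T [F c]] % [E [T [F ( [E [T [F c]]] )]]]] )]] * [E [T [F c]]]]

E
T * E
F * E
( E ) * E
( T % E ) * E
( F % E ) * E
( c % E ) * E
( c % T ) * E
( c % F ) * E
( c % ( E ) ) * E
( c % ( T ) ) * E
( c % ( F ) ) * E
( c % ( c ) ) * E
( c % ( c ) ) * T
( c % ( c ) ) * F
( c % ( c ) ) * c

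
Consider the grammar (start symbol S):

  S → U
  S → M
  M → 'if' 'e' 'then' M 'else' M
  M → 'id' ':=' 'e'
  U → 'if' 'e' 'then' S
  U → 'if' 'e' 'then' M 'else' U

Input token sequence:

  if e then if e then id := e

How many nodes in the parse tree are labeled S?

3

[S [U if e then [S [U if e then [S [M id := e]]]]]]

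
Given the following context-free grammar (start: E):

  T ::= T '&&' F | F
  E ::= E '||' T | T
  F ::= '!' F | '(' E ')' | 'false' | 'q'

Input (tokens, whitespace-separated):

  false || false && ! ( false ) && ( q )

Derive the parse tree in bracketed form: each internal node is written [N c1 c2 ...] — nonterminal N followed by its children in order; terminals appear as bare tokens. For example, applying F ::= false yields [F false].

E
E || T
T || T
F || T
false || T
false || T && F
false || T && F && F
false || F && F && F
false || false && F && F
false || false && ! F && F
false || false && ! ( E ) && F
false || false && ! ( T ) && F
false || false && ! ( F ) && F
false || false && ! ( false ) && F
false || false && ! ( false ) && ( E )
false || false && ! ( false ) && ( T )
false || false && ! ( false ) && ( F )
false || false && ! ( false ) && ( q )

[E [E [T [F false]]] || [T [T [T [F false]] && [F ! [F ( [E [T [F false]]] )]]] && [F ( [E [T [F q]]] )]]]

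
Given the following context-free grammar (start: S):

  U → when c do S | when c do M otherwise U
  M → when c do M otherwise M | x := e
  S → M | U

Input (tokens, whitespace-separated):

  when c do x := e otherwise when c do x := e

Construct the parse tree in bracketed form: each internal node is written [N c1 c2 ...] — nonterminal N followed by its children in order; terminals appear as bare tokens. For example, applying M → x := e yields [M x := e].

S
U
when c do M otherwise U
when c do x := e otherwise U
when c do x := e otherwise when c do S
when c do x := e otherwise when c do M
when c do x := e otherwise when c do x := e

[S [U when c do [M x := e] otherwise [U when c do [S [M x := e]]]]]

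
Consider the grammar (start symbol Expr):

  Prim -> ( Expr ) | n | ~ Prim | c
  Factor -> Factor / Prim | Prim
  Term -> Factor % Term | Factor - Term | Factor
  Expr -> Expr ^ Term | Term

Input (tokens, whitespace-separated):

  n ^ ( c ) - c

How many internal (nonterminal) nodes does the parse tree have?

15

[Expr [Expr [Term [Factor [Prim n]]]] ^ [Term [Factor [Prim ( [Expr [Term [Factor [Prim c]]]] )]] - [Term [Factor [Prim c]]]]]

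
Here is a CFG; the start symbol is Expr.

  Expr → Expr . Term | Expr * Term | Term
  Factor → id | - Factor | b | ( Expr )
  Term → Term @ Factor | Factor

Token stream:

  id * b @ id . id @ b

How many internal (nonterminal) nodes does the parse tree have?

[Expr [Expr [Expr [Term [Factor id]]] * [Term [Term [Factor b]] @ [Factor id]]] . [Term [Term [Factor id]] @ [Factor b]]]

13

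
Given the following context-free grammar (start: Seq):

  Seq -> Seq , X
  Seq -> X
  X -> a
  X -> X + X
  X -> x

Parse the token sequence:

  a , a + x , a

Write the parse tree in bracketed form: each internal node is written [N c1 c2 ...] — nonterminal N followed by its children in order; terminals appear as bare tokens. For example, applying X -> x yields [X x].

[Seq [Seq [Seq [X a]] , [X [X a] + [X x]]] , [X a]]

Seq
Seq , X
Seq , X , X
X , X , X
a , X , X
a , X + X , X
a , a + X , X
a , a + x , X
a , a + x , a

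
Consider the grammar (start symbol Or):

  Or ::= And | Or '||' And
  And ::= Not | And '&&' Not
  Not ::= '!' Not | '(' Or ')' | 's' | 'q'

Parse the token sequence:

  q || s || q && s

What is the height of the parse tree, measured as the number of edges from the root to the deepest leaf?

[Or [Or [Or [And [Not q]]] || [And [Not s]]] || [And [And [Not q]] && [Not s]]]

5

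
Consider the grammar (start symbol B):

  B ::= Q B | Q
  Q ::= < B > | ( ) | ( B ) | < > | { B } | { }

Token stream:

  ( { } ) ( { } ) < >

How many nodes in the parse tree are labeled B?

5

[B [Q ( [B [Q { }]] )] [B [Q ( [B [Q { }]] )] [B [Q < >]]]]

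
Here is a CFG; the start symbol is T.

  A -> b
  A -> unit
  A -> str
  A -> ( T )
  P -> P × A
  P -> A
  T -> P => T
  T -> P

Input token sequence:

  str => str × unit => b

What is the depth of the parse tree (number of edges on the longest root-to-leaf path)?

[T [P [A str]] => [T [P [P [A str]] × [A unit]] => [T [P [A b]]]]]

5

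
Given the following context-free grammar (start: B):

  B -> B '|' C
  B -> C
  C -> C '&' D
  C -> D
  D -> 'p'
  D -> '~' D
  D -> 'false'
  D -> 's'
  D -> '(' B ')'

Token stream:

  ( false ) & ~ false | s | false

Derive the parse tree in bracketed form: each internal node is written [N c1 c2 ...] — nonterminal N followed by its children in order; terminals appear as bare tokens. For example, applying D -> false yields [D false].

B
B | C
B | C | C
C | C | C
C & D | C | C
D & D | C | C
( B ) & D | C | C
( C ) & D | C | C
( D ) & D | C | C
( false ) & D | C | C
( false ) & ~ D | C | C
( false ) & ~ false | C | C
( false ) & ~ false | D | C
( false ) & ~ false | s | C
( false ) & ~ false | s | D
( false ) & ~ false | s | false

[B [B [B [C [C [D ( [B [C [D false]]] )]] & [D ~ [D false]]]] | [C [D s]]] | [C [D false]]]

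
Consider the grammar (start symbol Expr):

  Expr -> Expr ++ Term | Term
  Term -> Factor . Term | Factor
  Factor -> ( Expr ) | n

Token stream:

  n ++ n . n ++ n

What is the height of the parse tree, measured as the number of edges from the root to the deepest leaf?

[Expr [Expr [Expr [Term [Factor n]]] ++ [Term [Factor n] . [Term [Factor n]]]] ++ [Term [Factor n]]]

5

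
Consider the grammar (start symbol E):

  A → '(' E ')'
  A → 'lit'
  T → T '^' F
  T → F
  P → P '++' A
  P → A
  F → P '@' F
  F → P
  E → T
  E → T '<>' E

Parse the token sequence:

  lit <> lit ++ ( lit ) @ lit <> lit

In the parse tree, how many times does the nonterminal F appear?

[E [T [F [P [A lit]]]] <> [E [T [F [P [P [A lit]] ++ [A ( [E [T [F [P [A lit]]]]] )]] @ [F [P [A lit]]]]] <> [E [T [F [P [A lit]]]]]]]

5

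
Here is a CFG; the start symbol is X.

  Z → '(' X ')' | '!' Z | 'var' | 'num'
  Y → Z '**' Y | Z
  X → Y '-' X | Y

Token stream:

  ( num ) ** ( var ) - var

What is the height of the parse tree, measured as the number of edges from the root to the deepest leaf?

[X [Y [Z ( [X [Y [Z num]]] )] ** [Y [Z ( [X [Y [Z var]]] )]]] - [X [Y [Z var]]]]

7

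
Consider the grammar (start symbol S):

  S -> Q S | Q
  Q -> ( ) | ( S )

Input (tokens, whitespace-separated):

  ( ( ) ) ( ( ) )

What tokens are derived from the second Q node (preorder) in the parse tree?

[S [Q ( [S [Q ( )]] )] [S [Q ( [S [Q ( )]] )]]]

( )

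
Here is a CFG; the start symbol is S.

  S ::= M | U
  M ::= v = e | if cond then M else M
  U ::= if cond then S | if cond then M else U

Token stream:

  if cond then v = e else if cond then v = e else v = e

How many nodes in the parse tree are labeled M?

[S [M if cond then [M v = e] else [M if cond then [M v = e] else [M v = e]]]]

5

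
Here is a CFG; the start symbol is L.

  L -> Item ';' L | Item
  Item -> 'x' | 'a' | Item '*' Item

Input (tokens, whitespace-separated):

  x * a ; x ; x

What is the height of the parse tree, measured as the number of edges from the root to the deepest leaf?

4

[L [Item [Item x] * [Item a]] ; [L [Item x] ; [L [Item x]]]]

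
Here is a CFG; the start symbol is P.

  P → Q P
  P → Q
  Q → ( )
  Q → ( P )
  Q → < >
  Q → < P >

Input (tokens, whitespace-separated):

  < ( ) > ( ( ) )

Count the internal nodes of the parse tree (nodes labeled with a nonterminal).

[P [Q < [P [Q ( )]] >] [P [Q ( [P [Q ( )]] )]]]

8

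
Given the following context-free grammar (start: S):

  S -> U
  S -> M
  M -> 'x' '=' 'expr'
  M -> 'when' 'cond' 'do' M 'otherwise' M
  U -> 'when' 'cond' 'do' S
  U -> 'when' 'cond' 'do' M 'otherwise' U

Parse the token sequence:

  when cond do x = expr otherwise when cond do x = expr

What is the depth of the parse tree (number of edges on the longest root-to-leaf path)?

[S [U when cond do [M x = expr] otherwise [U when cond do [S [M x = expr]]]]]

5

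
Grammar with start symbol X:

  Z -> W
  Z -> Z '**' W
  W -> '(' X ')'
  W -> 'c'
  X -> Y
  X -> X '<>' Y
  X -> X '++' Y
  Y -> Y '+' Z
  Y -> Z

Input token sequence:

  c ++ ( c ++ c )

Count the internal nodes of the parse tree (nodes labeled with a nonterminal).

16

[X [X [Y [Z [W c]]]] ++ [Y [Z [W ( [X [X [Y [Z [W c]]]] ++ [Y [Z [W c]]]] )]]]]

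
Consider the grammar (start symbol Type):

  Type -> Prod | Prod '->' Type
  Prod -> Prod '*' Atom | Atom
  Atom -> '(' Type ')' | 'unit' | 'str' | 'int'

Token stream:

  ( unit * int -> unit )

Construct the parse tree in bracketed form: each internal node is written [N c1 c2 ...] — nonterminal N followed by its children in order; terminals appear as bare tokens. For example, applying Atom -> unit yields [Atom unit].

Type
Prod
Atom
( Type )
( Prod -> Type )
( Prod * Atom -> Type )
( Atom * Atom -> Type )
( unit * Atom -> Type )
( unit * int -> Type )
( unit * int -> Prod )
( unit * int -> Atom )
( unit * int -> unit )

[Type [Prod [Atom ( [Type [Prod [Prod [Atom unit]] * [Atom int]] -> [Type [Prod [Atom unit]]]] )]]]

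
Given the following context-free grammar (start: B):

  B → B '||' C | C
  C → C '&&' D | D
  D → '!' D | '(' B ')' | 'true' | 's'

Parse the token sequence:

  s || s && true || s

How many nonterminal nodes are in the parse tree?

11

[B [B [B [C [D s]]] || [C [C [D s]] && [D true]]] || [C [D s]]]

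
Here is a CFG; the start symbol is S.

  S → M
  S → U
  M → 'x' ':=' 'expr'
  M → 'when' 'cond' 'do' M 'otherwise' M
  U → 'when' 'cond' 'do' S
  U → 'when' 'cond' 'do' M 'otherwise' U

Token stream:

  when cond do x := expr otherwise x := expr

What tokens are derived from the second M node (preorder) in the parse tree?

x := expr

[S [M when cond do [M x := expr] otherwise [M x := expr]]]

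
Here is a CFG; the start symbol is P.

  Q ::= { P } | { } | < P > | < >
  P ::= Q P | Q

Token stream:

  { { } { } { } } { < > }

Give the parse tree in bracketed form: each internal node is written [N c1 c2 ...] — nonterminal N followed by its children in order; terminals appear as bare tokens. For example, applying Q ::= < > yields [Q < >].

P
Q P
{ P } P
{ Q P } P
{ { } P } P
{ { } Q P } P
{ { } { } P } P
{ { } { } Q } P
{ { } { } { } } P
{ { } { } { } } Q
{ { } { } { } } { P }
{ { } { } { } } { Q }
{ { } { } { } } { < > }

[P [Q { [P [Q { }] [P [Q { }] [P [Q { }]]]] }] [P [Q { [P [Q < >]] }]]]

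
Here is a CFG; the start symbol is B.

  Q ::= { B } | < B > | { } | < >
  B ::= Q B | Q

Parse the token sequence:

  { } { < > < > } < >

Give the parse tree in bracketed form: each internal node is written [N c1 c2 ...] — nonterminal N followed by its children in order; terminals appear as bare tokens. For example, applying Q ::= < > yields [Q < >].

[B [Q { }] [B [Q { [B [Q < >] [B [Q < >]]] }] [B [Q < >]]]]

B
Q B
{ } B
{ } Q B
{ } { B } B
{ } { Q B } B
{ } { < > B } B
{ } { < > Q } B
{ } { < > < > } B
{ } { < > < > } Q
{ } { < > < > } < >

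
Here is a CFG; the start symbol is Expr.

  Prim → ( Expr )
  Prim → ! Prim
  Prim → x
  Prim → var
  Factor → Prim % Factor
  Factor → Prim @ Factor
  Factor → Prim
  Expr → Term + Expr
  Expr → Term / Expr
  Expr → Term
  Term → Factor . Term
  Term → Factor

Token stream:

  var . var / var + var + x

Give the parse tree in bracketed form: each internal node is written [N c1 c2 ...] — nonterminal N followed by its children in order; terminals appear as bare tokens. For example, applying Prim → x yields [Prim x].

Expr
Term / Expr
Factor . Term / Expr
Prim . Term / Expr
var . Term / Expr
var . Factor / Expr
var . Prim / Expr
var . var / Expr
var . var / Term + Expr
var . var / Factor + Expr
var . var / Prim + Expr
var . var / var + Expr
var . var / var + Term + Expr
var . var / var + Factor + Expr
var . var / var + Prim + Expr
var . var / var + var + Expr
var . var / var + var + Term
var . var / var + var + Factor
var . var / var + var + Prim
var . var / var + var + x

[Expr [Term [Factor [Prim var]] . [Term [Factor [Prim var]]]] / [Expr [Term [Factor [Prim var]]] + [Expr [Term [Factor [Prim var]]] + [Expr [Term [Factor [Prim x]]]]]]]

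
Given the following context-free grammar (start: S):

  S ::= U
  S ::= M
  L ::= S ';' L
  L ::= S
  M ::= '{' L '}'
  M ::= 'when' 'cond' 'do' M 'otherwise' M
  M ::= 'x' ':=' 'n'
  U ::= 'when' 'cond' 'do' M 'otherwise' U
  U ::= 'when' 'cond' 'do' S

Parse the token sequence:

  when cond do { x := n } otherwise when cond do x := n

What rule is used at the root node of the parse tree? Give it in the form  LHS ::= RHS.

[S [U when cond do [M { [L [S [M x := n]]] }] otherwise [U when cond do [S [M x := n]]]]]

S ::= U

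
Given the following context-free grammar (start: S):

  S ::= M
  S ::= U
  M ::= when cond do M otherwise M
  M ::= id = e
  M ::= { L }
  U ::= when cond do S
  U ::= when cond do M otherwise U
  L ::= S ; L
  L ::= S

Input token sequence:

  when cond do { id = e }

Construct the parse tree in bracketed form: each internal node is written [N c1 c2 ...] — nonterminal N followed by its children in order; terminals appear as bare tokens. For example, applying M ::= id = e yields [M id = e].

[S [U when cond do [S [M { [L [S [M id = e]]] }]]]]

S
U
when cond do S
when cond do M
when cond do { L }
when cond do { S }
when cond do { M }
when cond do { id = e }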